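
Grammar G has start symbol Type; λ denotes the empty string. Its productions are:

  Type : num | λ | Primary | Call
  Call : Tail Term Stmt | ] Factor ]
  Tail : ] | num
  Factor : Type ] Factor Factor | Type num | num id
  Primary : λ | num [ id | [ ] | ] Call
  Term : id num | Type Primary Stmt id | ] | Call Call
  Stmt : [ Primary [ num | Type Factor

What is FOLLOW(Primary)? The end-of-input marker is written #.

In Type : Primary: Primary is at the end, add FOLLOW(Type) = { #, [, ], num }.
In Term : Type Primary Stmt id: add FIRST(Stmt id) = { [, ], num }.
In Stmt : [ Primary [ num: add FIRST([ num) = { [ }.
Union: FOLLOW(Primary) = { #, [, ], num }.

{ #, [, ], num }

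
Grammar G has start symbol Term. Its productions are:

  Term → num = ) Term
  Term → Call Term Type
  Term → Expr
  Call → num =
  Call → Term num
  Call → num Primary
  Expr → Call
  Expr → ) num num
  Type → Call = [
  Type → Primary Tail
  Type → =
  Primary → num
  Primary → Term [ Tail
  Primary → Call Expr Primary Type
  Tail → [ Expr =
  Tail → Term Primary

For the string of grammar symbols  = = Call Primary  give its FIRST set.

{ = }

= is a terminal; add {=} and stop.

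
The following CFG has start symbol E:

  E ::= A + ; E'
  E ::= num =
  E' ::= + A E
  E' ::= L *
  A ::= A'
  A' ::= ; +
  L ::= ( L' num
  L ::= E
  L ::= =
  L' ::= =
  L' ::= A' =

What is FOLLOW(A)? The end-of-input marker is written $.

{ +, ;, num }

In E ::= A + ; E': add FIRST(+ ; E') = { + }.
In E' ::= + A E: add FIRST(E) = { ;, num }.
Union: FOLLOW(A) = { +, ;, num }.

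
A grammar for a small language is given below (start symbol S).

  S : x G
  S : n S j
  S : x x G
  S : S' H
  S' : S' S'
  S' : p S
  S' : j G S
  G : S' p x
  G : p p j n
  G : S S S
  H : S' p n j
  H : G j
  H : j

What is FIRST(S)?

{ j, n, p, x }

S : x G contributes {x}.
S : n S j contributes {n}.
S : x x G contributes {x}.
From S : S' H: add FIRST(S') = { j, p }.
Union: FIRST(S) = { j, n, p, x }.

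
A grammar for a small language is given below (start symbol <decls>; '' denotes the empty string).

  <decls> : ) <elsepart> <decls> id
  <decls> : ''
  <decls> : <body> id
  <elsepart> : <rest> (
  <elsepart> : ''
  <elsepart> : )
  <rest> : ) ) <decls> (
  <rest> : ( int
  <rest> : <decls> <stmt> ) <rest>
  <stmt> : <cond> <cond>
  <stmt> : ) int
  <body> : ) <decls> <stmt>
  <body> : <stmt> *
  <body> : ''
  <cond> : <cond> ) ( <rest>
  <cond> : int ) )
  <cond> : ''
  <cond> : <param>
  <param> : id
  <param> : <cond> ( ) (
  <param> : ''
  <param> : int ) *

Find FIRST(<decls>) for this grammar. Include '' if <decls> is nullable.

<decls> : ) <elsepart> <decls> id contributes {)}.
<decls> : '' contributes ''.
From <decls> : <body> id: <body> nullable, take FIRST(<body>) ∪ {id} = { (, ), *, id, int }.
Union: FIRST(<decls>) = { (, ), *, id, int, '' }.

{ (, ), *, id, int, '' }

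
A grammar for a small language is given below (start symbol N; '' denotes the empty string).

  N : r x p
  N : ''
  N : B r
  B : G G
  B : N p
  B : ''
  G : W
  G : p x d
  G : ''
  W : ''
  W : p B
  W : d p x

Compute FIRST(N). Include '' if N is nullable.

N : r x p contributes {r}.
N : '' contributes ''.
From N : B r: B nullable, take FIRST(B) ∪ {r} = { d, p, r }.
Union: FIRST(N) = { d, p, r, '' }.

{ d, p, r, '' }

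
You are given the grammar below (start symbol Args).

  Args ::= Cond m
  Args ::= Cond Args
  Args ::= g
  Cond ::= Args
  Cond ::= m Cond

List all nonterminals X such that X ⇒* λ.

{ } (none)

No nonterminal has an empty production or an RHS whose symbols are all nullable.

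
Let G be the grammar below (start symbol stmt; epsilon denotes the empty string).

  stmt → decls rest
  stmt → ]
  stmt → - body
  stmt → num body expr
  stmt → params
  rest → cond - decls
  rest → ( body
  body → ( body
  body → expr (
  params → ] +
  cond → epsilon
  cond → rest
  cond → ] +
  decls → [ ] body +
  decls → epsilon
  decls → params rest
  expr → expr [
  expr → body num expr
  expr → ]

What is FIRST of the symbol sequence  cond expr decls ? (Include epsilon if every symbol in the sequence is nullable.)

Add FIRST(cond)\{epsilon} = { (, -, ] }; cond is nullable, continue.
Add FIRST(expr) = { (, ] }; expr is not nullable, stop.

{ (, -, ] }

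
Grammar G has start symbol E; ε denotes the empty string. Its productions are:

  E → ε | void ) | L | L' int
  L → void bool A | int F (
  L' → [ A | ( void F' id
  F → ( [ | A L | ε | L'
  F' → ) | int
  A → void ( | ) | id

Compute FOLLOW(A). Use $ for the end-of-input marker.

In L → void bool A: A is at the end, add FOLLOW(L) = { $, ( }.
In L' → [ A: A is at the end, add FOLLOW(L') = { (, int }.
In F → A L: add FIRST(L) = { int, void }.
Union: FOLLOW(A) = { $, (, int, void }.

{ $, (, int, void }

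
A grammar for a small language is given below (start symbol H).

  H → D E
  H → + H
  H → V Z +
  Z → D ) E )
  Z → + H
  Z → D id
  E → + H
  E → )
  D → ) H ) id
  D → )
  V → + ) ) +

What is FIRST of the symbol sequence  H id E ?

Add FIRST(H) = { ), + }; H is not nullable, stop.

{ ), + }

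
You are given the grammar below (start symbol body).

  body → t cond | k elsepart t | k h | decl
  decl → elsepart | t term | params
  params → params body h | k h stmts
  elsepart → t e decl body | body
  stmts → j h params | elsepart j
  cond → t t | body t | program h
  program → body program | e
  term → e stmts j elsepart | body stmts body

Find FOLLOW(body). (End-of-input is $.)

body is the start symbol, so $ ∈ FOLLOW(body).
In params → params body h: add FIRST(h) = { h }.
In elsepart → t e decl body: body is at the end, add FOLLOW(elsepart) = { $, e, h, j, k, t }.
In elsepart → body: body is at the end, add FOLLOW(elsepart) = { $, e, h, j, k, t }.
In cond → body t: add FIRST(t) = { t }.
In program → body program: add FIRST(program) = { e, k, t }.
In term → body stmts body: add FIRST(stmts body) = { j, k, t }.
In term → body stmts body: body is at the end, add FOLLOW(term) = { $, e, h, j, k, t }.
Union: FOLLOW(body) = { $, e, h, j, k, t }.

{ $, e, h, j, k, t }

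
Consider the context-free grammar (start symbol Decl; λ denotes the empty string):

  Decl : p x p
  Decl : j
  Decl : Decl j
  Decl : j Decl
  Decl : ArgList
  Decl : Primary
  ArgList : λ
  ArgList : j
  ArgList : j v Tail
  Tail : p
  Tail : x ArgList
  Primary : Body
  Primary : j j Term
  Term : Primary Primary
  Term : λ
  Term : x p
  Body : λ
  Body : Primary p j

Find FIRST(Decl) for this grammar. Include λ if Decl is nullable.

Decl : p x p contributes {p}.
Decl : j contributes {j}.
From Decl : Decl j: Decl nullable, take FIRST(Decl) ∪ {j} = { j, p }.
Decl : j Decl contributes {j}.
From Decl : ArgList: add FIRST(ArgList) = { j, λ } (including λ since ArgList is nullable).
From Decl : Primary: add FIRST(Primary) = { j, p, λ } (including λ since Primary is nullable).
Union: FIRST(Decl) = { j, p, λ }.

{ j, p, λ }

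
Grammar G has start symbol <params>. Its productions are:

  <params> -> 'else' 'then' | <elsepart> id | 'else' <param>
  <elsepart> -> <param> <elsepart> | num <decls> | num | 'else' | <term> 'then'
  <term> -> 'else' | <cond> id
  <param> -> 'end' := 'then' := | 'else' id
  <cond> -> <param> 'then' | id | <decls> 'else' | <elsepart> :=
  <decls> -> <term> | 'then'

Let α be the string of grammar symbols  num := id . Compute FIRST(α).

num is a terminal; add {num} and stop.

{ num }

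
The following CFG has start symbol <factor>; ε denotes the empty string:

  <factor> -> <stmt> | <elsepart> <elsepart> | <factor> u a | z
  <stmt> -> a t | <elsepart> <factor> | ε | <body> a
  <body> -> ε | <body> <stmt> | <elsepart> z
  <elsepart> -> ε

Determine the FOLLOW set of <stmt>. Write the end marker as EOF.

In <factor> -> <stmt>: <stmt> is at the end, add FOLLOW(<factor>) = { EOF, a, u, z }.
In <body> -> <body> <stmt>: <stmt> is at the end, add FOLLOW(<body>) = { a, u, z }.
Union: FOLLOW(<stmt>) = { EOF, a, u, z }.

{ EOF, a, u, z }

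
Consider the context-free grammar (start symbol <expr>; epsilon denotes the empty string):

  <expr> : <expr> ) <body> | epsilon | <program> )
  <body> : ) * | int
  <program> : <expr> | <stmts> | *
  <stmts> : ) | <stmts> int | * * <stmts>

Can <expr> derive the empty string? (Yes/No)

Yes

<expr> has an epsilon-production, so <expr> ⇒ epsilon.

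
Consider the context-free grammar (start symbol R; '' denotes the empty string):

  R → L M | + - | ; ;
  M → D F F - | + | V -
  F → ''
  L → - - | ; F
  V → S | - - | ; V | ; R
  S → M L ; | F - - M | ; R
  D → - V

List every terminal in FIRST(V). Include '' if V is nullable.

From V → S: add FIRST(S) = { +, -, ; }.
V → - - contributes {-}.
V → ; V contributes {;}.
V → ; R contributes {;}.
Union: FIRST(V) = { +, -, ; }.

{ +, -, ; }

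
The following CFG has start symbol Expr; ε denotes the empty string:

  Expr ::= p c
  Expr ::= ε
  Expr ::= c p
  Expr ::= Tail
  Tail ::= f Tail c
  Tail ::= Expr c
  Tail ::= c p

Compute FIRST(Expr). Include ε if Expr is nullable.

Expr ::= p c contributes {p}.
Expr ::= ε contributes ε.
Expr ::= c p contributes {c}.
From Expr ::= Tail: add FIRST(Tail) = { c, f, p }.
Union: FIRST(Expr) = { c, f, p, ε }.

{ c, f, p, ε }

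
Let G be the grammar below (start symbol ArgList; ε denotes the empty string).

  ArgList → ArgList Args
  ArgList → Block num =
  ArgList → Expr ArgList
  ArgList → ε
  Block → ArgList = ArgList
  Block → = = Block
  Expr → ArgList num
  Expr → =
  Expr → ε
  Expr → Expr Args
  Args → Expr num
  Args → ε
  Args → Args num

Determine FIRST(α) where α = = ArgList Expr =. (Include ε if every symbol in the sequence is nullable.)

= is a terminal; add {=} and stop.

{ = }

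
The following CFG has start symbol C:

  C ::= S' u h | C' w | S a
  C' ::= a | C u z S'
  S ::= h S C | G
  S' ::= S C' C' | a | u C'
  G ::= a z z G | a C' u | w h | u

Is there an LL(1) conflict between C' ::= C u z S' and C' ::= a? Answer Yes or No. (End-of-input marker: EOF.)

Yes

FIRST(C u z S') = { a, h, u, w } and FIRST(a) = { a }.
Both contain a, so the two alternatives are not disjoint — LL(1) conflict.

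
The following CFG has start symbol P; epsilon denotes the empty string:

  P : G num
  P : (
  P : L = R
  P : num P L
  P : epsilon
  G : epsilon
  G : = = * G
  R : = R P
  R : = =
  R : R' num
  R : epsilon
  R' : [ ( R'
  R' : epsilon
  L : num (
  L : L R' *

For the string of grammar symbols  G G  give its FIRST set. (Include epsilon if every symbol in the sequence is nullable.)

{ =, epsilon }

Add FIRST(G)\{epsilon} = { = }; G is nullable, continue.
Add FIRST(G)\{epsilon} = { = }; G is nullable, continue.
Every symbol is nullable, so include epsilon.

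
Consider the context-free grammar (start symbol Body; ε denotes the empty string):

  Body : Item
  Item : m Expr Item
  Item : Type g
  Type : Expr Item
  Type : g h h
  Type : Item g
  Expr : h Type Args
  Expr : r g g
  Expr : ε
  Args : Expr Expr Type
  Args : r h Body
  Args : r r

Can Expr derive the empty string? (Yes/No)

Expr has an ε-production, so Expr ⇒ ε.

Yes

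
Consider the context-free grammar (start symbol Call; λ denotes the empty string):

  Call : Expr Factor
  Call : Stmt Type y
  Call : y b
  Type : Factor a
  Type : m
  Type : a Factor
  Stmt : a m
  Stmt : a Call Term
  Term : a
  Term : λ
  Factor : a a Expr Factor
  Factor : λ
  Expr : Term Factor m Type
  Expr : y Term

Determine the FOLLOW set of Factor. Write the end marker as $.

{ $, a, m, y }

In Call : Expr Factor: Factor is at the end, add FOLLOW(Call) = { $, a, m }.
In Type : Factor a: add FIRST(a) = { a }.
In Type : a Factor: Factor is at the end, add FOLLOW(Type) = { $, a, m, y }.
In Factor : a a Expr Factor: Factor is at the end, add FOLLOW(Factor) = { $, a, m, y }.
In Expr : Term Factor m Type: add FIRST(m Type) = { m }.
Union: FOLLOW(Factor) = { $, a, m, y }.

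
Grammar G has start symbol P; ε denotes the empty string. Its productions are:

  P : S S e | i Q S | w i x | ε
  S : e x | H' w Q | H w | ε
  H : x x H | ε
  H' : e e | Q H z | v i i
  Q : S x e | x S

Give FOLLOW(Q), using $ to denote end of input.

{ $, e, v, w, x, z }

In P : i Q S: add FIRST(S)\{ε} = { e, v, w, x }.
  Since S is nullable, also add FOLLOW(P) = { $ }.
In S : H' w Q: Q is at the end, add FOLLOW(S) = { $, e, v, w, x, z }.
In H' : Q H z: add FIRST(H z) = { x, z }.
Union: FOLLOW(Q) = { $, e, v, w, x, z }.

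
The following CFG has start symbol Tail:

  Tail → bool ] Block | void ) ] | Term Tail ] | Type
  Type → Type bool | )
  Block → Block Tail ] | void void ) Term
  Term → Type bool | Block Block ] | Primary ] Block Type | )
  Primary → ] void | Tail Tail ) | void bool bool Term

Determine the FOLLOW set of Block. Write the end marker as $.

{ $, ), ], bool, void }

In Tail → bool ] Block: Block is at the end, add FOLLOW(Tail) = { $, ), ], bool, void }.
In Block → Block Tail ]: add FIRST(Tail ]) = { ), ], bool, void }.
In Term → Block Block ]: add FIRST(Block ]) = { void }.
In Term → Block Block ]: add FIRST(]) = { ] }.
In Term → Primary ] Block Type: add FIRST(Type) = { ) }.
Union: FOLLOW(Block) = { $, ), ], bool, void }.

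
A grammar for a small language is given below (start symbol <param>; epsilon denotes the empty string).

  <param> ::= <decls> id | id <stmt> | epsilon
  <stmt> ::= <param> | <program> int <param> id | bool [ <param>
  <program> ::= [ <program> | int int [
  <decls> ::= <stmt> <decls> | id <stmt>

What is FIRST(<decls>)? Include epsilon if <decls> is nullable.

From <decls> ::= <stmt> <decls>: <stmt> nullable, take FIRST(<stmt>) ∪ FIRST(<decls>) = { [, bool, id, int }.
<decls> ::= id <stmt> contributes {id}.
Union: FIRST(<decls>) = { [, bool, id, int }.

{ [, bool, id, int }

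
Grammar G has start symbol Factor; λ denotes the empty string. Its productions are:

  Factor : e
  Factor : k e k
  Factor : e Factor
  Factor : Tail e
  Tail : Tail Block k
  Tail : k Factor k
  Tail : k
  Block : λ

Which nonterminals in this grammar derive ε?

{ Block }

Directly nullable (have an λ-production): Block.
No other nonterminal has a production whose RHS symbols are all nullable.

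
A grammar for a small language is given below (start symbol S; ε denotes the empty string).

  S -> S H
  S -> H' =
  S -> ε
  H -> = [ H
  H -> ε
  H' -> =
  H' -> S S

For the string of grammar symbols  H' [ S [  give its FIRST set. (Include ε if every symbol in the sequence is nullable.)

Add FIRST(H')\{ε} = { = }; H' is nullable, continue.
[ is a terminal; add {[} and stop.

{ =, [ }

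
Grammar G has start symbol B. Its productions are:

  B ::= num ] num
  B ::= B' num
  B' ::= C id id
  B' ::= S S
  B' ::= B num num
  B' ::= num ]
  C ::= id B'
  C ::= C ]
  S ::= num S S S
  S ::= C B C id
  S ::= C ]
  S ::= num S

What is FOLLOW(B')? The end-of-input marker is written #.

In B ::= B' num: add FIRST(num) = { num }.
In C ::= id B': B' is at the end, add FOLLOW(C) = { ], id, num }.
Union: FOLLOW(B') = { ], id, num }.

{ ], id, num }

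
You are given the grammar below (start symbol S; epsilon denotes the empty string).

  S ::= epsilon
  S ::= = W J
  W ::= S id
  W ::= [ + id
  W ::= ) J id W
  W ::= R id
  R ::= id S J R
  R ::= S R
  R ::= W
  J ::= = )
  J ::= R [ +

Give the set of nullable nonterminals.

Directly nullable (have an epsilon-production): S.
No other nonterminal has a production whose RHS symbols are all nullable.

{ S }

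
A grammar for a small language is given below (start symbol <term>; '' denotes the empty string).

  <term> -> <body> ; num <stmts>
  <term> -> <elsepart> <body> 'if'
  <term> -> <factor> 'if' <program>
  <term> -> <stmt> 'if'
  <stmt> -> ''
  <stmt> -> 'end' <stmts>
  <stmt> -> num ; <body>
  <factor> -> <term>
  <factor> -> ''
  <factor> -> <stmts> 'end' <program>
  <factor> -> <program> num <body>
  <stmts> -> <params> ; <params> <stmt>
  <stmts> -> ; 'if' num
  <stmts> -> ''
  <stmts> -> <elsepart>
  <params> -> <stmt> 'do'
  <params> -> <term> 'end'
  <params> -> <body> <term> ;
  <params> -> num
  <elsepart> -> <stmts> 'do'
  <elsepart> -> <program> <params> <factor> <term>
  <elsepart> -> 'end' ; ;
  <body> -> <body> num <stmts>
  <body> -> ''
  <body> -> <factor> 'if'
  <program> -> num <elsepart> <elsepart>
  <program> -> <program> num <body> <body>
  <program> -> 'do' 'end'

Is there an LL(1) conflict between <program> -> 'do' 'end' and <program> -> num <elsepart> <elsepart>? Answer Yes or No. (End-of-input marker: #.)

No

FIRST('do' 'end') = { 'do' } and FIRST(num <elsepart> <elsepart>) = { num }.
The FIRST sets are disjoint and neither alternative is nullable — no conflict.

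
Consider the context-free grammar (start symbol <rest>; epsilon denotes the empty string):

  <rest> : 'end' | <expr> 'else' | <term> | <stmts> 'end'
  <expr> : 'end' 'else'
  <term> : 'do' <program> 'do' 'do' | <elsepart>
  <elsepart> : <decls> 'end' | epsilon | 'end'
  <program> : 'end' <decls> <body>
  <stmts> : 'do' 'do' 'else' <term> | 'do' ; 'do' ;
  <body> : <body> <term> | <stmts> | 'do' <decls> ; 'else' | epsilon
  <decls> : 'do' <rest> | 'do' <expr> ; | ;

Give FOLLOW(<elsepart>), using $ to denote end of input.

{ $, 'do', 'end', ; }

In <term> : <elsepart>: <elsepart> is at the end, add FOLLOW(<term>) = { $, 'do', 'end', ; }.
Union: FOLLOW(<elsepart>) = { $, 'do', 'end', ; }.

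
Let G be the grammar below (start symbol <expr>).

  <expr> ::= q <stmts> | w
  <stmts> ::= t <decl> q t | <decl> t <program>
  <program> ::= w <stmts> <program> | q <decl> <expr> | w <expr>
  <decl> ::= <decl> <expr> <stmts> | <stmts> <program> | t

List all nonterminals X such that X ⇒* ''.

No nonterminal has an empty production or an RHS whose symbols are all nullable.

{ } (none)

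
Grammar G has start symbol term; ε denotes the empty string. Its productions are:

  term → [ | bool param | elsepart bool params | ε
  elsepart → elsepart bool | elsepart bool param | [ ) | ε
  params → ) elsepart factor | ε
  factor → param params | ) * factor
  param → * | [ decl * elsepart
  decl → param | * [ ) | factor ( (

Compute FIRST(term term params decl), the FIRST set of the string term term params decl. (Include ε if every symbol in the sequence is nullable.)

Add FIRST(term)\{ε} = { [, bool }; term is nullable, continue.
Add FIRST(term)\{ε} = { [, bool }; term is nullable, continue.
Add FIRST(params)\{ε} = { ) }; params is nullable, continue.
Add FIRST(decl) = { ), *, [ }; decl is not nullable, stop.

{ ), *, [, bool }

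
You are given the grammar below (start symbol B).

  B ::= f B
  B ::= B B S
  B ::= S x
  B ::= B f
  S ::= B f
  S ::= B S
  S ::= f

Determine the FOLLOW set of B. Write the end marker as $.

B is the start symbol, so $ ∈ FOLLOW(B).
In B ::= f B: B is at the end, add FOLLOW(B) = { $, f }.
In B ::= B B S: add FIRST(B S) = { f }.
In B ::= B B S: add FIRST(S) = { f }.
In B ::= B f: add FIRST(f) = { f }.
In S ::= B f: add FIRST(f) = { f }.
In S ::= B S: add FIRST(S) = { f }.
Union: FOLLOW(B) = { $, f }.

{ $, f }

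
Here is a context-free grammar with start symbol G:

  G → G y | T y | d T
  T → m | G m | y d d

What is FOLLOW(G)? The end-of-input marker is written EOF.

{ EOF, m, y }

G is the start symbol, so EOF ∈ FOLLOW(G).
In G → G y: add FIRST(y) = { y }.
In T → G m: add FIRST(m) = { m }.
Union: FOLLOW(G) = { EOF, m, y }.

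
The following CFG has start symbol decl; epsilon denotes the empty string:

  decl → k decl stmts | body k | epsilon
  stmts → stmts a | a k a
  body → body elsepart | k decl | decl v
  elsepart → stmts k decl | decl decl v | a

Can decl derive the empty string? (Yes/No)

Yes

decl has an epsilon-production, so decl ⇒ epsilon.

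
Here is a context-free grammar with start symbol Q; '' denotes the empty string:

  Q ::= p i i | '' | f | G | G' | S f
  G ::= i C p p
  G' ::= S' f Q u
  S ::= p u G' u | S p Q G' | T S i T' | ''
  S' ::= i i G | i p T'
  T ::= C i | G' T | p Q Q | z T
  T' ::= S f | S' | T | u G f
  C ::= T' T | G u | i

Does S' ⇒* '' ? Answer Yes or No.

No

Nullable nonterminals: Q, S.
No production of S' has an RHS whose symbols are all nullable, so S' is not nullable.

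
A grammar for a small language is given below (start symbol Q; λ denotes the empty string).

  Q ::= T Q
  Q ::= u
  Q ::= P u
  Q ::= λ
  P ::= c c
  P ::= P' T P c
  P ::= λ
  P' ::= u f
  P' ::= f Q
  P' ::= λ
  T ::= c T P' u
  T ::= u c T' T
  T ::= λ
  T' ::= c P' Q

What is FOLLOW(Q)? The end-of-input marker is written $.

{ $, c, f, u }

Q is the start symbol, so $ ∈ FOLLOW(Q).
In Q ::= T Q: Q is at the end, add FOLLOW(Q) = { $, c, f, u }.
In P' ::= f Q: Q is at the end, add FOLLOW(P') = { $, c, f, u }.
In T' ::= c P' Q: Q is at the end, add FOLLOW(T') = { $, c, f, u }.
Union: FOLLOW(Q) = { $, c, f, u }.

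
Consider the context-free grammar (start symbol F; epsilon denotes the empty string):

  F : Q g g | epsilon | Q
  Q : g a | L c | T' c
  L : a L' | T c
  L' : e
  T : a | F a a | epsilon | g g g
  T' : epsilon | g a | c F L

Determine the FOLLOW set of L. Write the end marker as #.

In Q : L c: add FIRST(c) = { c }.
In T' : c F L: L is at the end, add FOLLOW(T') = { c }.
Union: FOLLOW(L) = { c }.

{ c }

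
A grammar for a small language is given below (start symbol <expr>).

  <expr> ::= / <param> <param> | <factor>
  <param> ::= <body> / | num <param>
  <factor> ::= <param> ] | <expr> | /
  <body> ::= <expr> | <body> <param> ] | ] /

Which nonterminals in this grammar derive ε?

{ } (none)

No nonterminal has an empty production or an RHS whose symbols are all nullable.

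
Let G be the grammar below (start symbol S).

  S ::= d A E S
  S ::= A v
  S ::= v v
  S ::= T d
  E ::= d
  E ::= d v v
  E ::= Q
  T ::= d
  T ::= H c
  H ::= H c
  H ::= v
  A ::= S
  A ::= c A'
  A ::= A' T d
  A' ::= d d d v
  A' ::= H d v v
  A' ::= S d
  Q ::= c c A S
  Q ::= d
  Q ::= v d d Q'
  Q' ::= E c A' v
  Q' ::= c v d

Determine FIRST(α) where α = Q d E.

{ c, d, v }

Add FIRST(Q) = { c, d, v }; Q is not nullable, stop.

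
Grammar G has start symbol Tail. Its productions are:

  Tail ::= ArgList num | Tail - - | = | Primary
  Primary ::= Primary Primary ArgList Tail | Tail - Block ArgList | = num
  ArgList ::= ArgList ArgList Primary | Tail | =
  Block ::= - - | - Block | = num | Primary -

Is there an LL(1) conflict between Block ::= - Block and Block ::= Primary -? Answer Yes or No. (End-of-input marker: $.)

FIRST(- Block) = { - } and FIRST(Primary -) = { = }.
The FIRST sets are disjoint and neither alternative is nullable — no conflict.

No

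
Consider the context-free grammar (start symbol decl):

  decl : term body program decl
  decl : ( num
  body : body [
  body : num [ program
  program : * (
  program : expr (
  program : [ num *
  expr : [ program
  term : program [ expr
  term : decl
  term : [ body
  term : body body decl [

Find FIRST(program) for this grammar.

program : * ( contributes {*}.
From program : expr (: add FIRST(expr) = { [ }.
program : [ num * contributes {[}.
Union: FIRST(program) = { *, [ }.

{ *, [ }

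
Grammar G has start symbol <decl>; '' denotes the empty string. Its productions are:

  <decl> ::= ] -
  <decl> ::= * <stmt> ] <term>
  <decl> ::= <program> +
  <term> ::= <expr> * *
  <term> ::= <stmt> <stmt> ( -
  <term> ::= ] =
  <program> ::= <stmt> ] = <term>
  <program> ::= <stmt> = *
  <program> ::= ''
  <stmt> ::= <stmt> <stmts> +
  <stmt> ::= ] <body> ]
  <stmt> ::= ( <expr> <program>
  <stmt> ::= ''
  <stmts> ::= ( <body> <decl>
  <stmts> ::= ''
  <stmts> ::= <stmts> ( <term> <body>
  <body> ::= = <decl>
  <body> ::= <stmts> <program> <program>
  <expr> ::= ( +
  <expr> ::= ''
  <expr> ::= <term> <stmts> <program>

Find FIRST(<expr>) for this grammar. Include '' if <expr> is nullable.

{ (, *, +, ], '' }

<expr> ::= ( + contributes {(}.
<expr> ::= '' contributes ''.
From <expr> ::= <term> <stmts> <program>: add FIRST(<term>) = { (, *, +, ] }.
Union: FIRST(<expr>) = { (, *, +, ], '' }.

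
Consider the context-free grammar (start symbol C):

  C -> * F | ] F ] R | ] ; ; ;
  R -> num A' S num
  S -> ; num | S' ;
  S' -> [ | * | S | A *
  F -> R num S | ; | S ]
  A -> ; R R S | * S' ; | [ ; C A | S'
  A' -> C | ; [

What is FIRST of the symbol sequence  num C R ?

{ num }

num is a terminal; add {num} and stop.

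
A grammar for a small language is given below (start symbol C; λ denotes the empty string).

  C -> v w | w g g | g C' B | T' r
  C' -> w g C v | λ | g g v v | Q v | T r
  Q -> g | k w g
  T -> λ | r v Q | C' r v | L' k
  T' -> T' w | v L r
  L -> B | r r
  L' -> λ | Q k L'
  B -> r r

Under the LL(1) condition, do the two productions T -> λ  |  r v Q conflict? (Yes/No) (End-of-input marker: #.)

FIRST(λ) = { λ } and FIRST(r v Q) = { r }.
The first alternative is nullable and FOLLOW(T) = { r } shares r with FIRST of the second — conflict.

Yes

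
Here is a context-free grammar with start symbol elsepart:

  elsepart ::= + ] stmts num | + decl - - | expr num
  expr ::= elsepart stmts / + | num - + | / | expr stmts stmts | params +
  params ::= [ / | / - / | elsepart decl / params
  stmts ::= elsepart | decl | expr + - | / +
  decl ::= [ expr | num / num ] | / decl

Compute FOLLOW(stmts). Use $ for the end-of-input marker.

{ +, -, /, [, num }

In elsepart ::= + ] stmts num: add FIRST(num) = { num }.
In expr ::= elsepart stmts / +: add FIRST(/ +) = { / }.
In expr ::= expr stmts stmts: add FIRST(stmts) = { +, /, [, num }.
In expr ::= expr stmts stmts: stmts is at the end, add FOLLOW(expr) = { +, -, /, [, num }.
Union: FOLLOW(stmts) = { +, -, /, [, num }.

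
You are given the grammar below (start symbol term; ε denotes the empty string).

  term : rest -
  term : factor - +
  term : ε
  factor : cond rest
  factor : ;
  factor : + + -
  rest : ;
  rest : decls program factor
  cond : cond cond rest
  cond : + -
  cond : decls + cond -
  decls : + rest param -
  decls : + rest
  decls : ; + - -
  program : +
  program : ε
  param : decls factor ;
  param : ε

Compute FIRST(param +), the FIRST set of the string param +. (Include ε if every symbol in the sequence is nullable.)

{ +, ; }

Add FIRST(param)\{ε} = { +, ; }; param is nullable, continue.
+ is a terminal; add {+} and stop.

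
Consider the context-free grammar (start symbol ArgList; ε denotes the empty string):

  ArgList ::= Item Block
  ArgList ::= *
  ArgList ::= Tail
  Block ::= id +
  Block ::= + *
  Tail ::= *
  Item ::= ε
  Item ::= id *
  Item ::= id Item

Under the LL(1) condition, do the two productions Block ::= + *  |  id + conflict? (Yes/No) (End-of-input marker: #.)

FIRST(+ *) = { + } and FIRST(id +) = { id }.
The FIRST sets are disjoint and neither alternative is nullable — no conflict.

No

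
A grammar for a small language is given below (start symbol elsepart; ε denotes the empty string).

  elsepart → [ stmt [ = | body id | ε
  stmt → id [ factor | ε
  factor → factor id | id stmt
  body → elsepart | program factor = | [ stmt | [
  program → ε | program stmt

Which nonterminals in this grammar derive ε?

{ body, elsepart, program, stmt }

Directly nullable (have an ε-production): elsepart, stmt, program.
body → elsepart with every symbol nullable, so body is nullable.
No other nonterminal has a production whose RHS symbols are all nullable.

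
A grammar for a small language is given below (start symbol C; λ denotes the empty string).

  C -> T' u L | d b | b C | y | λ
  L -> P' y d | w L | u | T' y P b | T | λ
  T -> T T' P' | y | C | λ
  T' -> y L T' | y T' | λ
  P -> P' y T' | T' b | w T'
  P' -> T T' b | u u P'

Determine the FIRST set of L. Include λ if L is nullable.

{ b, d, u, w, y, λ }

From L -> P' y d: add FIRST(P') = { b, d, u, y }.
L -> w L contributes {w}.
L -> u contributes {u}.
From L -> T' y P b: T' nullable, take FIRST(T') ∪ {y} = { y }.
From L -> T: add FIRST(T) = { b, d, u, y, λ } (including λ since T is nullable).
L -> λ contributes λ.
Union: FIRST(L) = { b, d, u, w, y, λ }.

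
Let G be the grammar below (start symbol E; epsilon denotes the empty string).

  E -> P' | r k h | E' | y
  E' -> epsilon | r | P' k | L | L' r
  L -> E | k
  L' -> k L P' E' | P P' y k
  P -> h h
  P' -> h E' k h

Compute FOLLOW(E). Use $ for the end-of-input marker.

{ $, h, k, r }

E is the start symbol, so $ ∈ FOLLOW(E).
In L -> E: E is at the end, add FOLLOW(L) = { $, h, k, r }.
Union: FOLLOW(E) = { $, h, k, r }.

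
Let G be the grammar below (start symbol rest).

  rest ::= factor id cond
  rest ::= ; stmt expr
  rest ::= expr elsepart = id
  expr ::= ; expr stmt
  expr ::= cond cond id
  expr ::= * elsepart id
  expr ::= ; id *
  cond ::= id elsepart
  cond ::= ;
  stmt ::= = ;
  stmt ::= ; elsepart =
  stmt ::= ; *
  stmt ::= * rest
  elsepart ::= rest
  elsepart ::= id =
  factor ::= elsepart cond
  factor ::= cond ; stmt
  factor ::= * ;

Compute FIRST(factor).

From factor ::= elsepart cond: add FIRST(elsepart) = { *, ;, id }.
From factor ::= cond ; stmt: add FIRST(cond) = { ;, id }.
factor ::= * ; contributes {*}.
Union: FIRST(factor) = { *, ;, id }.

{ *, ;, id }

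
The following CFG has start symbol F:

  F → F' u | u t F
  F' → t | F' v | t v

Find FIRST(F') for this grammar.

F' → t contributes {t}.
From F' → F' v: add FIRST(F') = { t }.
F' → t v contributes {t}.
Union: FIRST(F') = { t }.

{ t }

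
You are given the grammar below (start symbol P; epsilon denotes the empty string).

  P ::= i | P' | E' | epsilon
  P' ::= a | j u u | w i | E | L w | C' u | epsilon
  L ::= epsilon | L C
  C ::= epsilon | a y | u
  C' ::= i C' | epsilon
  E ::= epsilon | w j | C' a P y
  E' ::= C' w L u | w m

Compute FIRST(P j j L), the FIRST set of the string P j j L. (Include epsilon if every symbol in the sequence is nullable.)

Add FIRST(P)\{epsilon} = { a, i, j, u, w }; P is nullable, continue.
j is a terminal; add {j} and stop.

{ a, i, j, u, w }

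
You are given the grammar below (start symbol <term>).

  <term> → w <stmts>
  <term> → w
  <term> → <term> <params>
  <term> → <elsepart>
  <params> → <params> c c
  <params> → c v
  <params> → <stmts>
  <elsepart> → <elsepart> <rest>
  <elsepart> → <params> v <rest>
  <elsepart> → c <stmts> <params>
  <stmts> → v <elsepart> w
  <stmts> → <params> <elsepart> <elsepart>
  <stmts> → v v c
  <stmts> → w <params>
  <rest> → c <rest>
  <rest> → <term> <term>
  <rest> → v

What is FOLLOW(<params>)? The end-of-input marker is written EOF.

In <term> → <term> <params>: <params> is at the end, add FOLLOW(<term>) = { EOF, c, v, w }.
In <params> → <params> c c: add FIRST(c c) = { c }.
In <elsepart> → <params> v <rest>: add FIRST(v <rest>) = { v }.
In <elsepart> → c <stmts> <params>: <params> is at the end, add FOLLOW(<elsepart>) = { EOF, c, v, w }.
In <stmts> → <params> <elsepart> <elsepart>: add FIRST(<elsepart> <elsepart>) = { c, v, w }.
In <stmts> → w <params>: <params> is at the end, add FOLLOW(<stmts>) = { EOF, c, v, w }.
Union: FOLLOW(<params>) = { EOF, c, v, w }.

{ EOF, c, v, w }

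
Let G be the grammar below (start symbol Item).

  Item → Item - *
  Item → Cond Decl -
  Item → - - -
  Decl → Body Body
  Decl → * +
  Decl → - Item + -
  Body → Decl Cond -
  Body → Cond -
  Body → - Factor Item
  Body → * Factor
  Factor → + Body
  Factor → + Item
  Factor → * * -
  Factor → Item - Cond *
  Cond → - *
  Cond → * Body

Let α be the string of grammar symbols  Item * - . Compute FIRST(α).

{ *, - }

Add FIRST(Item) = { *, - }; Item is not nullable, stop.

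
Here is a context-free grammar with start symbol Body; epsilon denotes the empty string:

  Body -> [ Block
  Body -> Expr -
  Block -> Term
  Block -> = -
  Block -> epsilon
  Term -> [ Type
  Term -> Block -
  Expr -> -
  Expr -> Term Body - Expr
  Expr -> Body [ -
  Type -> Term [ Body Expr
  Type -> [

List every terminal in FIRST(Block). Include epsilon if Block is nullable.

From Block -> Term: add FIRST(Term) = { -, =, [ }.
Block -> = - contributes {=}.
Block -> epsilon contributes epsilon.
Union: FIRST(Block) = { -, =, [, epsilon }.

{ -, =, [, epsilon }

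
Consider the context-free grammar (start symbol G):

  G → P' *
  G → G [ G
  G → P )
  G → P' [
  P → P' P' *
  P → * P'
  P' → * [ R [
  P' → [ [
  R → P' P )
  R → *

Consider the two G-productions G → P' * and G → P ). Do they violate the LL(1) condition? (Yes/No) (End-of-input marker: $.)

Yes

FIRST(P' *) = { *, [ } and FIRST(P )) = { *, [ }.
Both contain *, so the two alternatives are not disjoint — LL(1) conflict.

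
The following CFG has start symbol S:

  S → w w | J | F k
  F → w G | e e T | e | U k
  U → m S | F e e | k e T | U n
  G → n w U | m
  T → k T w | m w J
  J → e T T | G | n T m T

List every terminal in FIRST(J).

{ e, m, n }

J → e T T contributes {e}.
From J → G: add FIRST(G) = { m, n }.
J → n T m T contributes {n}.
Union: FIRST(J) = { e, m, n }.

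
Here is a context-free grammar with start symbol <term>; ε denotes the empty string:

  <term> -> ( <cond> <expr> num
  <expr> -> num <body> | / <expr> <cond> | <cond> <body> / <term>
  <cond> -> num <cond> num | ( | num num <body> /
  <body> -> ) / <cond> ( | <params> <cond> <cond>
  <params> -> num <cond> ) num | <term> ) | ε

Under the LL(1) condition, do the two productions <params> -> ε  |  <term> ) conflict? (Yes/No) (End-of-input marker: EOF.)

FIRST(ε) = { ε } and FIRST(<term> )) = { ( }.
The first alternative is nullable and FOLLOW(<params>) = { (, num } shares ( with FIRST of the second — conflict.

Yes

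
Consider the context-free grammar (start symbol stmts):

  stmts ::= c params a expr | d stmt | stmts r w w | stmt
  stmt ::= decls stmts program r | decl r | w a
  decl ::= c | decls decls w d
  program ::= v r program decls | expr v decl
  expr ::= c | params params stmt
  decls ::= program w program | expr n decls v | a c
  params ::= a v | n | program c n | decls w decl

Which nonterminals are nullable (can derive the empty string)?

No nonterminal has an empty production or an RHS whose symbols are all nullable.

{ } (none)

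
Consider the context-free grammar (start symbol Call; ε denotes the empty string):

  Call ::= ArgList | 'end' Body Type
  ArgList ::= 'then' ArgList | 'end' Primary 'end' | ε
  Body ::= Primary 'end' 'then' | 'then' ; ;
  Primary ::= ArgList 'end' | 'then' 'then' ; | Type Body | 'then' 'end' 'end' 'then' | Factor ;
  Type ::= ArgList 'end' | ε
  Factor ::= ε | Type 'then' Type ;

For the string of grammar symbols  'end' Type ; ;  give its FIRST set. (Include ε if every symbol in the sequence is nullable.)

{ 'end' }

'end' is a terminal; add {'end'} and stop.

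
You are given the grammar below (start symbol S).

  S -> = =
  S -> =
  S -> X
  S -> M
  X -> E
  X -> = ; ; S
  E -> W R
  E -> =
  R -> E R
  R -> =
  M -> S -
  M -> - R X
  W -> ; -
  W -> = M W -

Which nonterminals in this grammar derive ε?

{ } (none)

No nonterminal has an empty production or an RHS whose symbols are all nullable.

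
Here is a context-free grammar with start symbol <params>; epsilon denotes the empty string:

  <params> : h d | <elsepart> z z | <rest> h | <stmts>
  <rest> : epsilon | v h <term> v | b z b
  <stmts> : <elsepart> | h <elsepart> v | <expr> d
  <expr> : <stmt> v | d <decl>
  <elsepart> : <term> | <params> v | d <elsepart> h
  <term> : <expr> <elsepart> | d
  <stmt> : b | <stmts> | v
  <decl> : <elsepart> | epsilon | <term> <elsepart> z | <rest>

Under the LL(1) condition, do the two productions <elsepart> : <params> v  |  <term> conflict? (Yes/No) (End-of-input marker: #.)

FIRST(<params> v) = { b, d, h, v } and FIRST(<term>) = { b, d, h, v }.
Both contain b, so the two alternatives are not disjoint — LL(1) conflict.

Yes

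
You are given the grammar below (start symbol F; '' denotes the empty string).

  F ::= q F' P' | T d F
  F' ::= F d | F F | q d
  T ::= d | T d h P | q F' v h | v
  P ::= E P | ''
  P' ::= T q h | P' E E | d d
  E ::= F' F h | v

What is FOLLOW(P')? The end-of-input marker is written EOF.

{ EOF, d, h, q, v }

In F ::= q F' P': P' is at the end, add FOLLOW(F) = { EOF, d, h, q, v }.
In P' ::= P' E E: add FIRST(E E) = { d, q, v }.
Union: FOLLOW(P') = { EOF, d, h, q, v }.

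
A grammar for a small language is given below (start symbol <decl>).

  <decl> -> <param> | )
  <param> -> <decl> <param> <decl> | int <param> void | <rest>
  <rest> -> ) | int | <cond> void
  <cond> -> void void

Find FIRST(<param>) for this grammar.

{ ), int, void }

From <param> -> <decl> <param> <decl>: add FIRST(<decl>) = { ), int, void }.
<param> -> int <param> void contributes {int}.
From <param> -> <rest>: add FIRST(<rest>) = { ), int, void }.
Union: FIRST(<param>) = { ), int, void }.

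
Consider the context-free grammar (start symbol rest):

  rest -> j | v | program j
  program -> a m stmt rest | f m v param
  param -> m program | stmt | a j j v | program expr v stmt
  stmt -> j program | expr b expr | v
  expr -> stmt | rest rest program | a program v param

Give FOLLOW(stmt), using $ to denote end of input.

In program -> a m stmt rest: add FIRST(rest) = { a, f, j, v }.
In param -> stmt: stmt is at the end, add FOLLOW(param) = { a, b, f, j, v }.
In param -> program expr v stmt: stmt is at the end, add FOLLOW(param) = { a, b, f, j, v }.
In expr -> stmt: stmt is at the end, add FOLLOW(expr) = { a, b, f, j, v }.
Union: FOLLOW(stmt) = { a, b, f, j, v }.

{ a, b, f, j, v }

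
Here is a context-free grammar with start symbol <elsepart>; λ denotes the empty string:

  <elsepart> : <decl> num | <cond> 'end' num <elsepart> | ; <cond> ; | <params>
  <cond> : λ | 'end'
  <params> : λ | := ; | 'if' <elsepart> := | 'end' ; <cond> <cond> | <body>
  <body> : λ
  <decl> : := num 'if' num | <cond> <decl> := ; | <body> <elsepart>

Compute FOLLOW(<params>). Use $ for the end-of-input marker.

In <elsepart> : <params>: <params> is at the end, add FOLLOW(<elsepart>) = { $, :=, num }.
Union: FOLLOW(<params>) = { $, :=, num }.

{ $, :=, num }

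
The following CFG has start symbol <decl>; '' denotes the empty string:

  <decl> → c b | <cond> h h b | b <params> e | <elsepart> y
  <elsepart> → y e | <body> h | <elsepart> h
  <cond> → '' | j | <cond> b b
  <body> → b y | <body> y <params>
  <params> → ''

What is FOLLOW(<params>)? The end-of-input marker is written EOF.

{ e, h, y }

In <decl> → b <params> e: add FIRST(e) = { e }.
In <body> → <body> y <params>: <params> is at the end, add FOLLOW(<body>) = { h, y }.
Union: FOLLOW(<params>) = { e, h, y }.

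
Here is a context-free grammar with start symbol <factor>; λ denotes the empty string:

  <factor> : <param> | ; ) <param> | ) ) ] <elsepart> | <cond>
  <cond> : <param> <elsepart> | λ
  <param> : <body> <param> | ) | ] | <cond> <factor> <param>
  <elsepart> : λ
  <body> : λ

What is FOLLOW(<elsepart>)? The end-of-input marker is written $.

In <factor> : ) ) ] <elsepart>: <elsepart> is at the end, add FOLLOW(<factor>) = { $, ), ;, ] }.
In <cond> : <param> <elsepart>: <elsepart> is at the end, add FOLLOW(<cond>) = { $, ), ;, ] }.
Union: FOLLOW(<elsepart>) = { $, ), ;, ] }.

{ $, ), ;, ] }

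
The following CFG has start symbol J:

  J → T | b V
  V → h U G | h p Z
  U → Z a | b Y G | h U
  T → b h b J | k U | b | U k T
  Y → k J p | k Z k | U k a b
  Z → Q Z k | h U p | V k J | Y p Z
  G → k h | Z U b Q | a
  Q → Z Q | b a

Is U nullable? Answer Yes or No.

No

No nonterminal in this grammar is nullable.
No production of U has an RHS whose symbols are all nullable, so U is not nullable.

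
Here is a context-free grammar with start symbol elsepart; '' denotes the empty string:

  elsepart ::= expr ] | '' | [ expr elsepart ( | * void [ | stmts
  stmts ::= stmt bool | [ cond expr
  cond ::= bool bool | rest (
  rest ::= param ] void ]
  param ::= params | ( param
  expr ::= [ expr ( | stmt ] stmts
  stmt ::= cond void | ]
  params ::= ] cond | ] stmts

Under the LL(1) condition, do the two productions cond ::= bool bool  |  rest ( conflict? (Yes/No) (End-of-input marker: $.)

FIRST(bool bool) = { bool } and FIRST(rest () = { (, ] }.
The FIRST sets are disjoint and neither alternative is nullable — no conflict.

No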